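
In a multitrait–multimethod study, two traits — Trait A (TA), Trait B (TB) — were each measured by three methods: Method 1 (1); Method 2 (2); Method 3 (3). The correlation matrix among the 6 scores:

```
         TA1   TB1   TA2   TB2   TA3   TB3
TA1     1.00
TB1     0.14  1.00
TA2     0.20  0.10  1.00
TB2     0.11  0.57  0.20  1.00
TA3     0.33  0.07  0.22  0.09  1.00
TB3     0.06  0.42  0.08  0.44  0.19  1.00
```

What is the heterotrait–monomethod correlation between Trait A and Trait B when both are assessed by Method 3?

0.19

Different traits, same method: r(TA3, TB3) = 0.19.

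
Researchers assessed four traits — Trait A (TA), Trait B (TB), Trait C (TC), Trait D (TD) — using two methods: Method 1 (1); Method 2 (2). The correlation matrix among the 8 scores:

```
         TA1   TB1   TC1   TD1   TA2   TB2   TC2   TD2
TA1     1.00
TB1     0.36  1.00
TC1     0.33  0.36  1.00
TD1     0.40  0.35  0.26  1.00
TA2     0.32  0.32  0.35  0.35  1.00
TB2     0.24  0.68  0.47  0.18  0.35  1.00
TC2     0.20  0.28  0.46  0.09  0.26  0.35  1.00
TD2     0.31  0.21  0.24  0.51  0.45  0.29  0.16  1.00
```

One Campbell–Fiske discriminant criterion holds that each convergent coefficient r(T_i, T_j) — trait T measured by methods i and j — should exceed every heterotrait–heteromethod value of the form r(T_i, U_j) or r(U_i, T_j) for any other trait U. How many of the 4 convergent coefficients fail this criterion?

Checking each validity diagonal entry against its comparison values:
TA (methods 1·2): 0.32 vs {0.24, 0.32, 0.20, 0.35, 0.31, 0.35} → fail.
TB (methods 1·2): 0.68 vs {0.32, 0.24, 0.28, 0.47, 0.21, 0.18} → pass.
TC (methods 1·2): 0.46 vs {0.35, 0.20, 0.47, 0.28, 0.24, 0.09} → fail.
TD (methods 1·2): 0.51 vs {0.35, 0.31, 0.18, 0.21, 0.09, 0.24} → pass.
2 of 4 fail.

2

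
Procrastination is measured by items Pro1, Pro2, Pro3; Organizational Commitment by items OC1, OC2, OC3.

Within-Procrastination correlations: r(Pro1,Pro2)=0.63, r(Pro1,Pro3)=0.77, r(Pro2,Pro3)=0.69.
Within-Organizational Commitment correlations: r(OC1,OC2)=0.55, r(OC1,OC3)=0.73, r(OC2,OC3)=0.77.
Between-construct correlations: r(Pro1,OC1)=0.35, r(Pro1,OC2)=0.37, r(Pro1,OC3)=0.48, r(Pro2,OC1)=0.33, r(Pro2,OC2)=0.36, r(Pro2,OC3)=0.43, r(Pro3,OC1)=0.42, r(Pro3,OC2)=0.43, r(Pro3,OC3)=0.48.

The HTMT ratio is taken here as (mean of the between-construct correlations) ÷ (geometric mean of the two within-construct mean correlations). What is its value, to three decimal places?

0.588

Between-construct mean = 3.65/9 = 0.4056.
Mean within-Pro = 2.09/3 = 0.6967; mean within-OC = 2.05/3 = 0.6833.
Geometric mean = √(0.6967 × 0.6833) = 0.6900.
HTMT = 0.4056 / 0.6900 = 0.588.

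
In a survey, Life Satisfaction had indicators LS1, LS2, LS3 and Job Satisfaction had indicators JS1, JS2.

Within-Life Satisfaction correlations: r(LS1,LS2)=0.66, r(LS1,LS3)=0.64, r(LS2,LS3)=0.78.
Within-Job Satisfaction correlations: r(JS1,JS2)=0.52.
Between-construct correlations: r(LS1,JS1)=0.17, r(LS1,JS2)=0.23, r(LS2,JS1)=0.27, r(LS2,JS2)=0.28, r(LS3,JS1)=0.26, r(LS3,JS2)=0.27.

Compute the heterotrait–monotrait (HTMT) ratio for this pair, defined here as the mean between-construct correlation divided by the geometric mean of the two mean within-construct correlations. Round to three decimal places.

Between-construct mean = 1.48/6 = 0.2467.
Mean within-LS = 2.08/3 = 0.6933; mean within-JS = 0.52/1 = 0.5200.
Geometric mean = √(0.6933 × 0.5200) = 0.6004.
HTMT = 0.2467 / 0.6004 = 0.411.

0.411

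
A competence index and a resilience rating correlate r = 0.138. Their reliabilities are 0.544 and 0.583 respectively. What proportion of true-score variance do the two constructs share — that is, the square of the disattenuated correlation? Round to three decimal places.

Disattenuated r = 0.138 / √(0.544 × 0.583) = 0.138 / 0.5632 = 0.2450.
Shared true-score variance = 0.2450² = 0.0600 ≈ 0.060.

0.060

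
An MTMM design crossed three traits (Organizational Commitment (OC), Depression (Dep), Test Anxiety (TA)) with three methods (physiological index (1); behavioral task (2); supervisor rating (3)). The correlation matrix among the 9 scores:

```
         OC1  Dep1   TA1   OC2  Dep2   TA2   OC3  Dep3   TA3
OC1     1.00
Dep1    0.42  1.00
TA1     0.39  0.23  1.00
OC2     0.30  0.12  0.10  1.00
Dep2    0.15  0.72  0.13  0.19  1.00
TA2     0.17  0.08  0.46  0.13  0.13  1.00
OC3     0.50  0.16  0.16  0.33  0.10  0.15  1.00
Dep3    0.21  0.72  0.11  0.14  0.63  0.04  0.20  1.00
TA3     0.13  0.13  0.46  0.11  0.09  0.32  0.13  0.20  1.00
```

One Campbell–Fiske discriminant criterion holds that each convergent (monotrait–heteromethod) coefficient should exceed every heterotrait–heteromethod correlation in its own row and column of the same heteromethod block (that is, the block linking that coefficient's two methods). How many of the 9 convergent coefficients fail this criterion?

Each convergent coefficient versus the relevant comparison correlations:
OC (methods 1·2): 0.30 vs {0.15, 0.12, 0.17, 0.10} → pass.
OC (methods 1·3): 0.50 vs {0.21, 0.16, 0.13, 0.16} → pass.
OC (methods 2·3): 0.33 vs {0.14, 0.10, 0.11, 0.15} → pass.
Dep (methods 1·2): 0.72 vs {0.12, 0.15, 0.08, 0.13} → pass.
Dep (methods 1·3): 0.72 vs {0.16, 0.21, 0.13, 0.11} → pass.
Dep (methods 2·3): 0.63 vs {0.10, 0.14, 0.09, 0.04} → pass.
TA (methods 1·2): 0.46 vs {0.10, 0.17, 0.13, 0.08} → pass.
TA (methods 1·3): 0.46 vs {0.16, 0.13, 0.11, 0.13} → pass.
TA (methods 2·3): 0.32 vs {0.15, 0.11, 0.04, 0.09} → pass.
0 of 9 fail.

0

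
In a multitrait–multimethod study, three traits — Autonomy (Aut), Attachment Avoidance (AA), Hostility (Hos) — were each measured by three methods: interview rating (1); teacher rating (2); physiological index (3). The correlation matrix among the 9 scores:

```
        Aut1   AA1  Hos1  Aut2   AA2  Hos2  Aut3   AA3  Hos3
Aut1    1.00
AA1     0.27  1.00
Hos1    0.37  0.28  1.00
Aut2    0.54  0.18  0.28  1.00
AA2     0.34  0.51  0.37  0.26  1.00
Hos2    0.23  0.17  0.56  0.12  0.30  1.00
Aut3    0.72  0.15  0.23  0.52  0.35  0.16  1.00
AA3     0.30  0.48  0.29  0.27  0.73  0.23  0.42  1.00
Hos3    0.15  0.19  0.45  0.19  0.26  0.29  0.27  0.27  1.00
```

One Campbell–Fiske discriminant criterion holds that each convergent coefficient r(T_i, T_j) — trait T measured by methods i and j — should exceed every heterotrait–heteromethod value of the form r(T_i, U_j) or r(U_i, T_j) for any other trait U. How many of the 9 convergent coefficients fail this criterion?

Each convergent coefficient versus the relevant comparison correlations:
Aut (methods 1·2): 0.54 vs {0.34, 0.18, 0.23, 0.28} → pass.
Aut (methods 1·3): 0.72 vs {0.30, 0.15, 0.15, 0.23} → pass.
Aut (methods 2·3): 0.52 vs {0.27, 0.35, 0.19, 0.16} → pass.
AA (methods 1·2): 0.51 vs {0.18, 0.34, 0.17, 0.37} → pass.
AA (methods 1·3): 0.48 vs {0.15, 0.30, 0.19, 0.29} → pass.
AA (methods 2·3): 0.73 vs {0.35, 0.27, 0.26, 0.23} → pass.
Hos (methods 1·2): 0.56 vs {0.28, 0.23, 0.37, 0.17} → pass.
Hos (methods 1·3): 0.45 vs {0.23, 0.15, 0.29, 0.19} → pass.
Hos (methods 2·3): 0.29 vs {0.16, 0.19, 0.23, 0.26} → pass.
0 of 9 fail.

0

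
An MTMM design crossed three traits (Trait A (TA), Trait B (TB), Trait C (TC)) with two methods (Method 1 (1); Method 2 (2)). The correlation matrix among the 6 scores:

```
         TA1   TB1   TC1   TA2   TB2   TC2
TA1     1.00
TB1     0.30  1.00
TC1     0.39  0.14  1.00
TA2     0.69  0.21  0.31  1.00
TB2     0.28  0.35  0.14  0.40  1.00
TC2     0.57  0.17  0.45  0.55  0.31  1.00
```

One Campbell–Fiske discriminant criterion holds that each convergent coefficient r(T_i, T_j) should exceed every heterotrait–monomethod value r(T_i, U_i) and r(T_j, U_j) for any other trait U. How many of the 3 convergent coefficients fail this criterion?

2

Each convergent coefficient versus the relevant comparison correlations:
TA (methods 1·2): 0.69 vs {0.30, 0.40, 0.39, 0.55} → pass.
TB (methods 1·2): 0.35 vs {0.30, 0.40, 0.14, 0.31} → fail.
TC (methods 1·2): 0.45 vs {0.39, 0.55, 0.14, 0.31} → fail.
2 of 3 fail.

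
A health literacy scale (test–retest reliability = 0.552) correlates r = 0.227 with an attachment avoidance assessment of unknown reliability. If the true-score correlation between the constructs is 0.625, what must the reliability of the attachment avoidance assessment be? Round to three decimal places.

r_true = r_obs / √(r_xx · r_yy) ⇒ 0.625 = 0.227 / √(0.552 · r_yy).
√(0.552 · r_yy) = 0.227 / 0.625 = 0.3632; 0.552 · r_yy = 0.1319; r_yy = 0.1319 / 0.552 ≈ 0.239.

0.239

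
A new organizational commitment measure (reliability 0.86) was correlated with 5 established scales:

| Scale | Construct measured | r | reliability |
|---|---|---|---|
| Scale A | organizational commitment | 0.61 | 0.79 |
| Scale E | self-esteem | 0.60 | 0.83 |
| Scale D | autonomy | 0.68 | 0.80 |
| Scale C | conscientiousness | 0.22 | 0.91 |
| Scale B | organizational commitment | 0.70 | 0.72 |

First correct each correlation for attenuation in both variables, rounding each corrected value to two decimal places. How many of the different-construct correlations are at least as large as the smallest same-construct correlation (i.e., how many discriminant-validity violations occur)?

Disattenuated r (r / √(r_scale · r_new)):
  Scale A (conv): 0.61 / √(0.79·0.86) = 0.74
  Scale E (disc): 0.60 / √(0.83·0.86) = 0.71
  Scale D (disc): 0.68 / √(0.80·0.86) = 0.82
  Scale C (disc): 0.22 / √(0.91·0.86) = 0.25
  Scale B (conv): 0.70 / √(0.72·0.86) = 0.89
Smallest convergent = 0.74. Discriminant values: 0.71, 0.82, 0.25; count ≥ 0.74 → 1.

1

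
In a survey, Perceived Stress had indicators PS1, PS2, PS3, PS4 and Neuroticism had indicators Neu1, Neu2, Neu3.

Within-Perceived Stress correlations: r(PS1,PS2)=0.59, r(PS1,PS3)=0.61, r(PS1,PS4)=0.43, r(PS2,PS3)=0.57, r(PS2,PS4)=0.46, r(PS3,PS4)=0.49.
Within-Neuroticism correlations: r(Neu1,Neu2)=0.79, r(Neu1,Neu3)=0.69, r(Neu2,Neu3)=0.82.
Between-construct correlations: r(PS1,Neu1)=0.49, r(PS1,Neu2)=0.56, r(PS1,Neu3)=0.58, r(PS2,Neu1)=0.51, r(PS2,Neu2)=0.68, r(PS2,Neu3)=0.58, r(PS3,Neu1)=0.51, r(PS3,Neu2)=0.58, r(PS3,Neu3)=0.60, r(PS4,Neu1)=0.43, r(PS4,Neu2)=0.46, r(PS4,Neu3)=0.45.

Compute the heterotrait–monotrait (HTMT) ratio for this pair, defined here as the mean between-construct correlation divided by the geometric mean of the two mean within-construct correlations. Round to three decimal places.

Between-construct mean = 6.43/12 = 0.5358.
Mean within-PS = 3.15/6 = 0.5250; mean within-Neu = 2.30/3 = 0.7667.
Geometric mean = √(0.5250 × 0.7667) = 0.6344.
HTMT = 0.5358 / 0.6344 = 0.845.

0.845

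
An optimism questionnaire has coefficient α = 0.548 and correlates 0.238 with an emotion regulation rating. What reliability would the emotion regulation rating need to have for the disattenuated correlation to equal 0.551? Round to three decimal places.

r_true = r_obs / √(r_xx · r_yy) ⇒ 0.551 = 0.238 / √(0.548 · r_yy).
√(0.548 · r_yy) = 0.238 / 0.551 = 0.4319; 0.548 · r_yy = 0.1865; r_yy = 0.1865 / 0.548 ≈ 0.340.

0.340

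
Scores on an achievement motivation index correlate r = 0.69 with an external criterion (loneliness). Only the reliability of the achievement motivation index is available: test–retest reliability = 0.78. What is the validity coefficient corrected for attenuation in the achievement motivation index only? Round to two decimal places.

Single correction: r_c = r_obs / √r_xx = 0.69 / √0.78 = 0.69 / 0.8832 ≈ 0.78.

0.78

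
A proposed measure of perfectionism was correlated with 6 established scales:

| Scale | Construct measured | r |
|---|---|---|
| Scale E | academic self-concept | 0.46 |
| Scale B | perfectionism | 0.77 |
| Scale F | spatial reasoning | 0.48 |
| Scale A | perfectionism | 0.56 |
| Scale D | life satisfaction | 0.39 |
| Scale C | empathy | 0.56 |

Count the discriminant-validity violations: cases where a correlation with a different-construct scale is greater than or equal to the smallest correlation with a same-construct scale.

Convergent (same construct = perfectionism): Scale B, Scale A.
Smallest convergent = 0.56. Discriminant values: 0.46, 0.48, 0.39, 0.56; count ≥ 0.56 → 1.

1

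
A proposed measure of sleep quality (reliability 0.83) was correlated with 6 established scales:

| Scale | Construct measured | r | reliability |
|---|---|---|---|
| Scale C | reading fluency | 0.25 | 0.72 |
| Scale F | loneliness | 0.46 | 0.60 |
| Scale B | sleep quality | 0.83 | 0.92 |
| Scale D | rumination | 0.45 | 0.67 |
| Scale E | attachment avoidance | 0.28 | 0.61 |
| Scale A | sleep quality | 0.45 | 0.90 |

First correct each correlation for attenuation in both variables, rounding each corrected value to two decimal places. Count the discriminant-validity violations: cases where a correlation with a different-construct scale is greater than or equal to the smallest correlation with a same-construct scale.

Disattenuated r (r / √(r_scale · r_new)):
  Scale C (disc): 0.25 / √(0.72·0.83) = 0.32
  Scale F (disc): 0.46 / √(0.60·0.83) = 0.65
  Scale B (conv): 0.83 / √(0.92·0.83) = 0.95
  Scale D (disc): 0.45 / √(0.67·0.83) = 0.60
  Scale E (disc): 0.28 / √(0.61·0.83) = 0.39
  Scale A (conv): 0.45 / √(0.90·0.83) = 0.52
Smallest convergent = 0.52. Discriminant values: 0.32, 0.65, 0.60, 0.39; count ≥ 0.52 → 2.

2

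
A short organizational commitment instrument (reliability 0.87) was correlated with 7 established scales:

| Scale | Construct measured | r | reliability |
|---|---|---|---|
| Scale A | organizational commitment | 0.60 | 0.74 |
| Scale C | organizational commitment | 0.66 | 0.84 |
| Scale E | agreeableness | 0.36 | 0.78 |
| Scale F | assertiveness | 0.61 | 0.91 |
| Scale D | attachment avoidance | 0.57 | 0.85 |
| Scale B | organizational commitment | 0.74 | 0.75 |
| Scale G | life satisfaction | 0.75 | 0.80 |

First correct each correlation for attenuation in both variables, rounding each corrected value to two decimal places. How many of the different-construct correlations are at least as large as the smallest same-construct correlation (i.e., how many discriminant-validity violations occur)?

Disattenuated r (r / √(r_scale · r_new)):
  Scale A (conv): 0.60 / √(0.74·0.87) = 0.75
  Scale C (conv): 0.66 / √(0.84·0.87) = 0.77
  Scale E (disc): 0.36 / √(0.78·0.87) = 0.44
  Scale F (disc): 0.61 / √(0.91·0.87) = 0.69
  Scale D (disc): 0.57 / √(0.85·0.87) = 0.66
  Scale B (conv): 0.74 / √(0.75·0.87) = 0.92
  Scale G (disc): 0.75 / √(0.80·0.87) = 0.90
Smallest convergent = 0.75. Discriminant values: 0.44, 0.69, 0.66, 0.90; count ≥ 0.75 → 1.

1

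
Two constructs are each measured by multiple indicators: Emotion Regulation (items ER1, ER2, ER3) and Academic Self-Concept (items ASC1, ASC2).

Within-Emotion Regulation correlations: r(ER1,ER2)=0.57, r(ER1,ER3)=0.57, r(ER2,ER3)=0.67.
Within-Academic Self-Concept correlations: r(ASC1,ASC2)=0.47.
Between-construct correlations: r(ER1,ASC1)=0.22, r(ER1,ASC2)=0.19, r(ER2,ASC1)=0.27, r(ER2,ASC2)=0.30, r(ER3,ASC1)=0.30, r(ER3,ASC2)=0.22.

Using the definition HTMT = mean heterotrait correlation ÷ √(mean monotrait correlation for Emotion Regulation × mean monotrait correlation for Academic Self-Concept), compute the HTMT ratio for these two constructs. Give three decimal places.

0.469

Mean between = 1.50/6 = 0.2500.
Mean within-ER = 1.81/3 = 0.6033; mean within-ASC = 0.47/1 = 0.4700.
Geometric mean = √(0.6033 × 0.4700) = 0.5325.
HTMT = 0.2500 / 0.5325 = 0.469.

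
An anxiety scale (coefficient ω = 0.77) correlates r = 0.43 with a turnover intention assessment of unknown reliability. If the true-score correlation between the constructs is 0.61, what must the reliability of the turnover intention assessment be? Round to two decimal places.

r_true = r_obs / √(r_xx · r_yy) ⇒ 0.61 = 0.43 / √(0.77 · r_yy).
√(0.77 · r_yy) = 0.43 / 0.61 = 0.7049; 0.77 · r_yy = 0.4969; r_yy = 0.4969 / 0.77 ≈ 0.65.

0.65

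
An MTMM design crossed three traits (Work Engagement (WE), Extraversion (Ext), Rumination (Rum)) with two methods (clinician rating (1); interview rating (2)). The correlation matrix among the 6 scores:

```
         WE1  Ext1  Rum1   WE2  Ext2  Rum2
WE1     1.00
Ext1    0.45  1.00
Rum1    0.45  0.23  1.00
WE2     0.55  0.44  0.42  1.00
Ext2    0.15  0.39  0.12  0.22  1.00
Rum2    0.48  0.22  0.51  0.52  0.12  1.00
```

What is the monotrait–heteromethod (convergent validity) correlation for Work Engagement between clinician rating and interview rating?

0.55

Same trait (WE), different methods: r(WE1, WE2) = 0.55.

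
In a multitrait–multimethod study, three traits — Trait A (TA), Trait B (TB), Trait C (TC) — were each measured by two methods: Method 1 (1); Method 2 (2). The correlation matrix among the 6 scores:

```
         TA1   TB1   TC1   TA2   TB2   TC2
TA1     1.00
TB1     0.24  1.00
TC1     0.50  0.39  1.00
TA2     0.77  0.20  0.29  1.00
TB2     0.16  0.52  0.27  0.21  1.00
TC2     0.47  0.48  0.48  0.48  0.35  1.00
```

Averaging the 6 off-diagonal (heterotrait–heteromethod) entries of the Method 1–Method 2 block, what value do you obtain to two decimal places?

HTHM values (method 1 × method 2): 0.16, 0.47, 0.20, 0.48, 0.29, 0.27; mean = 1.87/6 = 0.31.

0.31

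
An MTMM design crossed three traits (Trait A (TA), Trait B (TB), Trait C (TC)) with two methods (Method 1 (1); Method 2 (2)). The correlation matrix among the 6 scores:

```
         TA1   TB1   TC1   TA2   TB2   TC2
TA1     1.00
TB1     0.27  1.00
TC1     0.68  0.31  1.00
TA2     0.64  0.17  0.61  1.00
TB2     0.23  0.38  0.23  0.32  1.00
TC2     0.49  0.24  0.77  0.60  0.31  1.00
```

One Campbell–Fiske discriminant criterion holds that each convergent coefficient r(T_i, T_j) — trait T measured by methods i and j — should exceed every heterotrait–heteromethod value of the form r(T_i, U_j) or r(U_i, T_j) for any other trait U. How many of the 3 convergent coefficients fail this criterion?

0

Convergent coefficients and their comparison sets:
TA (methods 1·2): 0.64 vs {0.23, 0.17, 0.49, 0.61} → pass.
TB (methods 1·2): 0.38 vs {0.17, 0.23, 0.24, 0.23} → pass.
TC (methods 1·2): 0.77 vs {0.61, 0.49, 0.23, 0.24} → pass.
0 of 3 fail.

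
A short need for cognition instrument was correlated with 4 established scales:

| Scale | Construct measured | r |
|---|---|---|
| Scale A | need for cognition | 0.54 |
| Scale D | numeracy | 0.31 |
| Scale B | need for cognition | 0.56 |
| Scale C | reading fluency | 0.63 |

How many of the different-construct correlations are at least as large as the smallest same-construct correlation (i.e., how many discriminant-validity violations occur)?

1

Convergent (same construct = need for cognition): Scale A, Scale B.
Smallest convergent = 0.54. Discriminant values: 0.31, 0.63; count ≥ 0.54 → 1.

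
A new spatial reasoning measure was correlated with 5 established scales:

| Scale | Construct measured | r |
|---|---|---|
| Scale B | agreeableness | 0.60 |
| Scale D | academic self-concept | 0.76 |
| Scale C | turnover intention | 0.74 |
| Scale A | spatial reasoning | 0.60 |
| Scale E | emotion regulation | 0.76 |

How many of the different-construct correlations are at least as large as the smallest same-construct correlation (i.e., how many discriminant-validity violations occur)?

4

Convergent (same construct = spatial reasoning): Scale A.
Smallest convergent = 0.60. Discriminant values: 0.60, 0.76, 0.74, 0.76; count ≥ 0.60 → 4.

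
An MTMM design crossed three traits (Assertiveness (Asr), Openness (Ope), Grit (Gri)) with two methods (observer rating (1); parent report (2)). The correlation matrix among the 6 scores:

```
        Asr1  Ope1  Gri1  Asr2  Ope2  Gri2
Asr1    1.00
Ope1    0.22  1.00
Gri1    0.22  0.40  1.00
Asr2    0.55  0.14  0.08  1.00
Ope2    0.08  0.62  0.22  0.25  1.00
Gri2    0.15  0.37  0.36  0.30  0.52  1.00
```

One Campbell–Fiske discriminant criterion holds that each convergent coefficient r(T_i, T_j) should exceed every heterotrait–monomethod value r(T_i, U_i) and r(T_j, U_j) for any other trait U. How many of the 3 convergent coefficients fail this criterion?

Convergent coefficients and their comparison sets:
Asr (methods 1·2): 0.55 vs {0.22, 0.25, 0.22, 0.30} → pass.
Ope (methods 1·2): 0.62 vs {0.22, 0.25, 0.40, 0.52} → pass.
Gri (methods 1·2): 0.36 vs {0.22, 0.30, 0.40, 0.52} → fail.
1 of 3 fail.

1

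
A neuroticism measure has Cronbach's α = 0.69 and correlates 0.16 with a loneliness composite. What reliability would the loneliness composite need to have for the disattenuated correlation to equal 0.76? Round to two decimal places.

0.06

r_true = r_obs / √(r_xx · r_yy) ⇒ 0.76 = 0.16 / √(0.69 · r_yy).
√(0.69 · r_yy) = 0.16 / 0.76 = 0.2105; 0.69 · r_yy = 0.0443; r_yy = 0.0443 / 0.69 ≈ 0.06.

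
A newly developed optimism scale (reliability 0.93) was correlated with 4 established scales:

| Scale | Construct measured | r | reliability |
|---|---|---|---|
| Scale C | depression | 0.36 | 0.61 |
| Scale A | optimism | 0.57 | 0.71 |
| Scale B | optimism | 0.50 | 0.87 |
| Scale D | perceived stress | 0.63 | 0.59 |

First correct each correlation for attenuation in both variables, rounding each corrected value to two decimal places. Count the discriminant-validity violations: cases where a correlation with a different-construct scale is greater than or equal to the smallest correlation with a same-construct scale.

Disattenuated r (r / √(r_scale · r_new)):
  Scale C (disc): 0.36 / √(0.61·0.93) = 0.48
  Scale A (conv): 0.57 / √(0.71·0.93) = 0.70
  Scale B (conv): 0.50 / √(0.87·0.93) = 0.56
  Scale D (disc): 0.63 / √(0.59·0.93) = 0.85
Smallest convergent = 0.56. Discriminant values: 0.48, 0.85; count ≥ 0.56 → 1.

1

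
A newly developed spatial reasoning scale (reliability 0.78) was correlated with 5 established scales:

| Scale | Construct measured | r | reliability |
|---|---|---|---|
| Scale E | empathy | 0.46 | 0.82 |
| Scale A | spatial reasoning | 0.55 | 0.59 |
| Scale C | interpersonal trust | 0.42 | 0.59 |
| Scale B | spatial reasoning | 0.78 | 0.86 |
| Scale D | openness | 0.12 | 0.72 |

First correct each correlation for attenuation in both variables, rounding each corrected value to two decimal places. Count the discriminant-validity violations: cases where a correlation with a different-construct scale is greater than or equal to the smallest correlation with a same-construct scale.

Disattenuated r (r / √(r_scale · r_new)):
  Scale E (disc): 0.46 / √(0.82·0.78) = 0.58
  Scale A (conv): 0.55 / √(0.59·0.78) = 0.81
  Scale C (disc): 0.42 / √(0.59·0.78) = 0.62
  Scale B (conv): 0.78 / √(0.86·0.78) = 0.95
  Scale D (disc): 0.12 / √(0.72·0.78) = 0.16
Smallest convergent = 0.81. Discriminant values: 0.58, 0.62, 0.16; count ≥ 0.81 → 0.

0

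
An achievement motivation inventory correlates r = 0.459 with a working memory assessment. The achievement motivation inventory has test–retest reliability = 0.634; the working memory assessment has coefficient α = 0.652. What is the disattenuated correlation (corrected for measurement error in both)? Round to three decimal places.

0.714

r_true = r_obs / √(r_xx · r_yy) = 0.459 / √(0.634 × 0.652) = 0.459 / √0.413368 = 0.459 / 0.6429 ≈ 0.714.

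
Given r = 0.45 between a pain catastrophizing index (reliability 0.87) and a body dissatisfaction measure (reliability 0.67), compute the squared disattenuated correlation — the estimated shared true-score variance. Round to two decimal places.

0.35

Disattenuated r = 0.45 / √(0.87 × 0.67) = 0.45 / 0.7635 = 0.5894.
Shared true-score variance = 0.5894² = 0.3474 ≈ 0.35.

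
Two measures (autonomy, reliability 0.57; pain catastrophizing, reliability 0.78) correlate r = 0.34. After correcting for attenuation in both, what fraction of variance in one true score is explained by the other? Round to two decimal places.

0.26

Disattenuated r = 0.34 / √(0.57 × 0.78) = 0.34 / 0.6668 = 0.5099.
Shared true-score variance = 0.5099² = 0.2600 ≈ 0.26.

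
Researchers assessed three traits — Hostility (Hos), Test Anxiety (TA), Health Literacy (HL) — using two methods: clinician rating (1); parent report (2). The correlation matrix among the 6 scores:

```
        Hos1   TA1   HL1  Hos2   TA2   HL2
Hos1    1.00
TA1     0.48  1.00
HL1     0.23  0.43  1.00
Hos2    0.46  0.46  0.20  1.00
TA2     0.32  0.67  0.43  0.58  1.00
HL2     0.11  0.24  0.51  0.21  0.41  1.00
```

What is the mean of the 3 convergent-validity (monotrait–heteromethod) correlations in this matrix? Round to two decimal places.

Convergent values: 0.46, 0.67, 0.51; mean = 1.64/3 = 0.55.

0.55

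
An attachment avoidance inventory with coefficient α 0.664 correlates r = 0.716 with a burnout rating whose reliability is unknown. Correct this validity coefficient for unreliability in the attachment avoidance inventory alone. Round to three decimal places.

0.879

Single correction: r_c = r_obs / √r_xx = 0.716 / √0.664 = 0.716 / 0.8149 ≈ 0.879.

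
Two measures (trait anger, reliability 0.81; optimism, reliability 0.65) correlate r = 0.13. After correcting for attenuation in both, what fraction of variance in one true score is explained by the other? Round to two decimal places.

Disattenuated r = 0.13 / √(0.81 × 0.65) = 0.13 / 0.7256 = 0.1792.
Shared true-score variance = 0.1792² = 0.0321 ≈ 0.03.

0.03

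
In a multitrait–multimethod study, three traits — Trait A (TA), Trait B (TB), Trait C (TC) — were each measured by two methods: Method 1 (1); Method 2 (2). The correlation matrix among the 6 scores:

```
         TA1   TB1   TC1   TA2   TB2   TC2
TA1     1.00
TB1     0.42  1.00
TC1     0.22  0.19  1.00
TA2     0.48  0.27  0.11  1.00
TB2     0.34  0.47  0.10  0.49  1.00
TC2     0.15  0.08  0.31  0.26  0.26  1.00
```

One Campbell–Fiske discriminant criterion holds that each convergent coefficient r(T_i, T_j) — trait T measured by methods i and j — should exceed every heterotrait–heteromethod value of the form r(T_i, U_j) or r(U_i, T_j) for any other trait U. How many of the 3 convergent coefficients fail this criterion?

0

Each convergent coefficient versus the relevant comparison correlations:
TA (methods 1·2): 0.48 vs {0.34, 0.27, 0.15, 0.11} → pass.
TB (methods 1·2): 0.47 vs {0.27, 0.34, 0.08, 0.10} → pass.
TC (methods 1·2): 0.31 vs {0.11, 0.15, 0.10, 0.08} → pass.
0 of 3 fail.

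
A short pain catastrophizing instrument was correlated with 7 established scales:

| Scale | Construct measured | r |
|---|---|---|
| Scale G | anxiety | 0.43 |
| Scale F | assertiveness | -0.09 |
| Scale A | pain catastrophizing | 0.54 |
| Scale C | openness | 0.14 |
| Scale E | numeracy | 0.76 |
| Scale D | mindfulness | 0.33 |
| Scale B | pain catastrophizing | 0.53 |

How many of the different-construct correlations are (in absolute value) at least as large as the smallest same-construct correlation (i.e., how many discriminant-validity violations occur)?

1

Convergent (same construct = pain catastrophizing): Scale A, Scale B.
Smallest convergent = 0.53. Discriminant |r|: 0.43, 0.09, 0.14, 0.76, 0.33; count ≥ 0.53 → 1.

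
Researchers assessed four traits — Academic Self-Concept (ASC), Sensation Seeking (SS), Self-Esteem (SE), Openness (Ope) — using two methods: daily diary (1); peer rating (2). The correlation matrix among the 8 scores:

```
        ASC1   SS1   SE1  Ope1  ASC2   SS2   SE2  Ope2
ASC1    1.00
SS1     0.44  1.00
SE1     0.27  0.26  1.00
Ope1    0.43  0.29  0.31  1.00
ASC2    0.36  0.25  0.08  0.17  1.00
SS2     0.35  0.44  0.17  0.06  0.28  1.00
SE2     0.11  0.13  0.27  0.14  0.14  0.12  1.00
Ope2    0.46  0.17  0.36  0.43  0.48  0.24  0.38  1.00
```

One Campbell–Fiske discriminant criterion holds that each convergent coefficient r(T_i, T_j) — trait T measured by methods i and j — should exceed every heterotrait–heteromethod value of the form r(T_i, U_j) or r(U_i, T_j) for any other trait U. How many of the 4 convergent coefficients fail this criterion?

3

Checking each validity diagonal entry against its comparison values:
ASC (methods 1·2): 0.36 vs {0.35, 0.25, 0.11, 0.08, 0.46, 0.17} → fail.
SS (methods 1·2): 0.44 vs {0.25, 0.35, 0.13, 0.17, 0.17, 0.06} → pass.
SE (methods 1·2): 0.27 vs {0.08, 0.11, 0.17, 0.13, 0.36, 0.14} → fail.
Ope (methods 1·2): 0.43 vs {0.17, 0.46, 0.06, 0.17, 0.14, 0.36} → fail.
3 of 4 fail.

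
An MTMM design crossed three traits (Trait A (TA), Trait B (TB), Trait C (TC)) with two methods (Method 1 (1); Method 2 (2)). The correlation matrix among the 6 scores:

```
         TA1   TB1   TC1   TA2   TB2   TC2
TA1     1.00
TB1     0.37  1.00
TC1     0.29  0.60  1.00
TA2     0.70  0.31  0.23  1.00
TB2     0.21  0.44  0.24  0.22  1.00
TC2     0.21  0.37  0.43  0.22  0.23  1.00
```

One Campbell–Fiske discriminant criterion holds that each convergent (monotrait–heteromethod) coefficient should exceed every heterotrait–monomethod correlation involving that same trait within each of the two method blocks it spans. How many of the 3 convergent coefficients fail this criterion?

2

Each convergent coefficient versus the relevant comparison correlations:
TA (methods 1·2): 0.70 vs {0.37, 0.22, 0.29, 0.22} → pass.
TB (methods 1·2): 0.44 vs {0.37, 0.22, 0.60, 0.23} → fail.
TC (methods 1·2): 0.43 vs {0.29, 0.22, 0.60, 0.23} → fail.
2 of 3 fail.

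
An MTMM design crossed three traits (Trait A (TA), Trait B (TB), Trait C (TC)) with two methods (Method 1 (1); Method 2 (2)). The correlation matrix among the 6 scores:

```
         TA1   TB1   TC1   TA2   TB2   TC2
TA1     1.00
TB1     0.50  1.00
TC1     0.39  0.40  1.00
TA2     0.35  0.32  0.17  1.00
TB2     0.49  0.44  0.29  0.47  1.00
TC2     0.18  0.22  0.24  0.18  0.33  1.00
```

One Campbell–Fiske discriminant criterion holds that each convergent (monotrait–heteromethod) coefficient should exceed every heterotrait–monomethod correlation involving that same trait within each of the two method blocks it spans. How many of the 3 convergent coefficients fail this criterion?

Each convergent coefficient versus the relevant comparison correlations:
TA (methods 1·2): 0.35 vs {0.50, 0.47, 0.39, 0.18} → fail.
TB (methods 1·2): 0.44 vs {0.50, 0.47, 0.40, 0.33} → fail.
TC (methods 1·2): 0.24 vs {0.39, 0.18, 0.40, 0.33} → fail.
3 of 3 fail.

3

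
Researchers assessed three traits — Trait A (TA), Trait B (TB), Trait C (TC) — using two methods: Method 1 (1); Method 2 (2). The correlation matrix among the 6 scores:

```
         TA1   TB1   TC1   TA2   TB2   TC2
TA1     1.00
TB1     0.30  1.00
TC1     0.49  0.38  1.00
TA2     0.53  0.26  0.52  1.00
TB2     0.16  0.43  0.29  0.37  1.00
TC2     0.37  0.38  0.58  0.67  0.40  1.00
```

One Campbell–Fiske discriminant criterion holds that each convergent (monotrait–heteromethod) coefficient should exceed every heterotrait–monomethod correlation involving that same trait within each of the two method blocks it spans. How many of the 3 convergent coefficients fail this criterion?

2

Checking each validity diagonal entry against its comparison values:
TA (methods 1·2): 0.53 vs {0.30, 0.37, 0.49, 0.67} → fail.
TB (methods 1·2): 0.43 vs {0.30, 0.37, 0.38, 0.40} → pass.
TC (methods 1·2): 0.58 vs {0.49, 0.67, 0.38, 0.40} → fail.
2 of 3 fail.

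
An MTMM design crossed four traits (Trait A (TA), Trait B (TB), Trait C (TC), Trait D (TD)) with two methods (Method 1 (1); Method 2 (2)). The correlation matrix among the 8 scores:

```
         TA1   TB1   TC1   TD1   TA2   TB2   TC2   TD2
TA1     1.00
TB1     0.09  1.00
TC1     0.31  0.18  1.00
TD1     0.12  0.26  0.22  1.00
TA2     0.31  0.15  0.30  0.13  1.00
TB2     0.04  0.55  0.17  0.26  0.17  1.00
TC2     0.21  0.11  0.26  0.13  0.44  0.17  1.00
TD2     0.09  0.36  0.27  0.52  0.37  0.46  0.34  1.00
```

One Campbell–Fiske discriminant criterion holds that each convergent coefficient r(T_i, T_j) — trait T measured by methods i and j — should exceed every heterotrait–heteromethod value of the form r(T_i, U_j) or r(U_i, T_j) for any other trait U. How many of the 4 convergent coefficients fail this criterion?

1

Convergent coefficients and their comparison sets:
TA (methods 1·2): 0.31 vs {0.04, 0.15, 0.21, 0.30, 0.09, 0.13} → pass.
TB (methods 1·2): 0.55 vs {0.15, 0.04, 0.11, 0.17, 0.36, 0.26} → pass.
TC (methods 1·2): 0.26 vs {0.30, 0.21, 0.17, 0.11, 0.27, 0.13} → fail.
TD (methods 1·2): 0.52 vs {0.13, 0.09, 0.26, 0.36, 0.13, 0.27} → pass.
1 of 4 fail.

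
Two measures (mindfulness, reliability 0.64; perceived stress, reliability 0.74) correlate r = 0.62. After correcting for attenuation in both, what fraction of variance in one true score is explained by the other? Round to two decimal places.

0.81

Disattenuated r = 0.62 / √(0.64 × 0.74) = 0.62 / 0.6882 = 0.9009.
Shared true-score variance = 0.9009² = 0.8116 ≈ 0.81.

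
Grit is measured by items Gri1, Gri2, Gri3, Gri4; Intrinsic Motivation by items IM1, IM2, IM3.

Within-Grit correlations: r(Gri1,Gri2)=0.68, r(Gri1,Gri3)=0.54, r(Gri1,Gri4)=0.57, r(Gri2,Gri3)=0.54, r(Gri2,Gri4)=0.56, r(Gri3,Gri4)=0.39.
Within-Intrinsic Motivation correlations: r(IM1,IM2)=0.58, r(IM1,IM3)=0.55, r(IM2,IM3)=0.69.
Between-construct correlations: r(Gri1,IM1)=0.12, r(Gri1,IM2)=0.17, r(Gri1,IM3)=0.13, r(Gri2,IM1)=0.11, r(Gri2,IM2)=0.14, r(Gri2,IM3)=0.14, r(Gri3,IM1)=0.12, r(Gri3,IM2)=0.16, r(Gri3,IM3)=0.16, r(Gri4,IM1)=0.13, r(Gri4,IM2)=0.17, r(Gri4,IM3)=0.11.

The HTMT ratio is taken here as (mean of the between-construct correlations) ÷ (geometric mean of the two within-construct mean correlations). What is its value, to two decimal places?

0.24

Mean between = 1.66/12 = 0.1383.
Mean within-Gri = 3.28/6 = 0.5467; mean within-IM = 1.82/3 = 0.6067.
Geometric mean = √(0.5467 × 0.6067) = 0.5759.
HTMT = 0.1383 / 0.5759 = 0.24.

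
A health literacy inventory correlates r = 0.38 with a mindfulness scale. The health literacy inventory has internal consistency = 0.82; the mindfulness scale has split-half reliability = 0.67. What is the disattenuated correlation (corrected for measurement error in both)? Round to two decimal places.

0.51

r_true = r_obs / √(r_xx · r_yy) = 0.38 / √(0.82 × 0.67) = 0.38 / √0.5494 = 0.38 / 0.7412 ≈ 0.51.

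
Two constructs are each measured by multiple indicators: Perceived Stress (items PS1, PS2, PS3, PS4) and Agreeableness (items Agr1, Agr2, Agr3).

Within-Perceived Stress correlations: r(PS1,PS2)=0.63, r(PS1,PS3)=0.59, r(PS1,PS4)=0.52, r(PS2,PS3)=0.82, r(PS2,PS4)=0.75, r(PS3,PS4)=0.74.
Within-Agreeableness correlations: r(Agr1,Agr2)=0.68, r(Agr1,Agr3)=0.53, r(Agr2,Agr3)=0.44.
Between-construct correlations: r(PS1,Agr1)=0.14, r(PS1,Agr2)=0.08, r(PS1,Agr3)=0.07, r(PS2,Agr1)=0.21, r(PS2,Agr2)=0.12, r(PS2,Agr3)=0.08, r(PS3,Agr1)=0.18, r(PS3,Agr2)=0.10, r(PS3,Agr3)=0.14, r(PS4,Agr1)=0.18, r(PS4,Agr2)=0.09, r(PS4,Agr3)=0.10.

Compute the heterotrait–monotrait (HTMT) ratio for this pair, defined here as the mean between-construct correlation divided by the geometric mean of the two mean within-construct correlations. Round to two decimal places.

0.20

Mean between = 1.49/12 = 0.1242.
Mean within-PS = 4.05/6 = 0.6750; mean within-Agr = 1.65/3 = 0.5500.
Geometric mean = √(0.6750 × 0.5500) = 0.6093.
HTMT = 0.1242 / 0.6093 = 0.20.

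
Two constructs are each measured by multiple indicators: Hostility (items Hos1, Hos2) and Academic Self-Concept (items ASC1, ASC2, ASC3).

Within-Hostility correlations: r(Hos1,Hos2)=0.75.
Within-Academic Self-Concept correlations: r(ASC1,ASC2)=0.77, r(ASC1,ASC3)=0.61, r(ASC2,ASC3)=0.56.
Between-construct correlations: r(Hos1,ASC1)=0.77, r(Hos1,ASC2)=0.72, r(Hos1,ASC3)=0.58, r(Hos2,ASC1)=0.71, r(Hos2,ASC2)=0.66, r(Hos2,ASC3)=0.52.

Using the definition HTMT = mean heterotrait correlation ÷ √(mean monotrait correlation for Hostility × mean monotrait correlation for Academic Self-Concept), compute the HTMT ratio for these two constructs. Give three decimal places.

0.948

Mean between = 3.96/6 = 0.6600.
Mean within-Hos = 0.75/1 = 0.7500; mean within-ASC = 1.94/3 = 0.6467.
Geometric mean = √(0.7500 × 0.6467) = 0.6964.
HTMT = 0.6600 / 0.6964 = 0.948.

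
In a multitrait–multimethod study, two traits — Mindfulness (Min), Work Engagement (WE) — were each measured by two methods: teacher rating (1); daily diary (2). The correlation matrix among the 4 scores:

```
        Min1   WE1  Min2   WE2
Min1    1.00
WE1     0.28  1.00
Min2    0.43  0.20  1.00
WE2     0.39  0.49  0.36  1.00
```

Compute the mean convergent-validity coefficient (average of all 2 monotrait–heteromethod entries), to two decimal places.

0.46

Convergent values: 0.43, 0.49; mean = 0.92/2 = 0.46.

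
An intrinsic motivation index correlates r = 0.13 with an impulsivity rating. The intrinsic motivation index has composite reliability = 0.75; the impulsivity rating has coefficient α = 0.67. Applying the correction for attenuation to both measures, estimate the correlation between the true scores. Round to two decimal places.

r_true = r_obs / √(r_xx · r_yy) = 0.13 / √(0.75 × 0.67) = 0.13 / √0.5025 = 0.13 / 0.7089 ≈ 0.18.

0.18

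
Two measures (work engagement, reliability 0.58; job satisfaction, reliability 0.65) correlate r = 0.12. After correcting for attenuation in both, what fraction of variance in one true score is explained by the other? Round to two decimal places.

Disattenuated r = 0.12 / √(0.58 × 0.65) = 0.12 / 0.6140 = 0.1954.
Shared true-score variance = 0.1954² = 0.0382 ≈ 0.04.

0.04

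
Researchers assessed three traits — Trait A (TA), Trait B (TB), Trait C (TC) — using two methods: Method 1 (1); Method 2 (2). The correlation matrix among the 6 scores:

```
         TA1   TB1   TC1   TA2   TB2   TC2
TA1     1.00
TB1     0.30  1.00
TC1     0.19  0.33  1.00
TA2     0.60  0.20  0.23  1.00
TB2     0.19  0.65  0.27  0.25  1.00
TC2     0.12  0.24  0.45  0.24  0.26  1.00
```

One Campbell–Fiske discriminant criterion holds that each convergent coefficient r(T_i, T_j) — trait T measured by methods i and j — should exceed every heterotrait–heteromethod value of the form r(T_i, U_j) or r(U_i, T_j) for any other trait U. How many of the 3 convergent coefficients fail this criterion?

0

Convergent coefficients and their comparison sets:
TA (methods 1·2): 0.60 vs {0.19, 0.20, 0.12, 0.23} → pass.
TB (methods 1·2): 0.65 vs {0.20, 0.19, 0.24, 0.27} → pass.
TC (methods 1·2): 0.45 vs {0.23, 0.12, 0.27, 0.24} → pass.
0 of 3 fail.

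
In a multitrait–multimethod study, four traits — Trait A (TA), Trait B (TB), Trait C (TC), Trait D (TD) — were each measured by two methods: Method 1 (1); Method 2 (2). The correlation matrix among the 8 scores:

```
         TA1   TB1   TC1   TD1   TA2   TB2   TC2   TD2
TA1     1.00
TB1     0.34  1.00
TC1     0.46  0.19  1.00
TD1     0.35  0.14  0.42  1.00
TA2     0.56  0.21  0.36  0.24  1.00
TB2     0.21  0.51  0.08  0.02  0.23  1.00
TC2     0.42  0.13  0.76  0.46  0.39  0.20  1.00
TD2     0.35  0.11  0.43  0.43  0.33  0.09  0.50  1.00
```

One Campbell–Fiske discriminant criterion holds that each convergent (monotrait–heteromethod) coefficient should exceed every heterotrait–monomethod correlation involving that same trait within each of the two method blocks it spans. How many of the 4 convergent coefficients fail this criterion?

Convergent coefficients and their comparison sets:
TA (methods 1·2): 0.56 vs {0.34, 0.23, 0.46, 0.39, 0.35, 0.33} → pass.
TB (methods 1·2): 0.51 vs {0.34, 0.23, 0.19, 0.20, 0.14, 0.09} → pass.
TC (methods 1·2): 0.76 vs {0.46, 0.39, 0.19, 0.20, 0.42, 0.50} → pass.
TD (methods 1·2): 0.43 vs {0.35, 0.33, 0.14, 0.09, 0.42, 0.50} → fail.
1 of 4 fail.

1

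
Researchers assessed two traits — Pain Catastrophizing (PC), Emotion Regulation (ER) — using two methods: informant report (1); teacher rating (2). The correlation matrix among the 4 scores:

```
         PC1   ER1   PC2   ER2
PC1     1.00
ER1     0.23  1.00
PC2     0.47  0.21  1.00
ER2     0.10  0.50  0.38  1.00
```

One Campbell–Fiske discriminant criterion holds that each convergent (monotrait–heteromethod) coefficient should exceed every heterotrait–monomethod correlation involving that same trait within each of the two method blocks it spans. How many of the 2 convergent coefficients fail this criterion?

Each convergent coefficient versus the relevant comparison correlations:
PC (methods 1·2): 0.47 vs {0.23, 0.38} → pass.
ER (methods 1·2): 0.50 vs {0.23, 0.38} → pass.
0 of 2 fail.

0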